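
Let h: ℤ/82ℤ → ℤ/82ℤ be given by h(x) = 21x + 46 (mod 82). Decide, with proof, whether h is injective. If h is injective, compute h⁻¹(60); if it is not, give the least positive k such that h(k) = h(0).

Recall that h is injective when h(u) = h(v) forces u = v.
Suppose h(u) = h(v) in ℤ/82ℤ. Then 21u + 46 ≡ 21v + 46 (mod 82), thus 21(u − v) ≡ 0 (mod 82).
Since gcd(21, 82) = 1, 21 is invertible modulo 82, so u − v ≡ 0 (mod 82), i.e. u = v.
Hence h is injective.
We now compute 21⁻¹ mod 82 explicitly. Euclid's algorithm: 82 = 3·21 + 19, 21 = 1·19 + 2, 19 = 9·2 + 1; back-substituting gives 1 = 43·21 − 11·82, so 21⁻¹ ≡ 43 (mod 82).
Since h is injective, we compute h⁻¹(60): solve 21x + 46 ≡ 60 (mod 82), i.e. 21x ≡ 14 (mod 82).
Multiplying by 21⁻¹ = 43 gives x ≡ 43·14 = 602 = 7·82 + 28 ≡ 28 (mod 82).
Check: h(28) = 21·28 + 46 = 634 = 7·82 + 60 ≡ 60 (mod 82).

28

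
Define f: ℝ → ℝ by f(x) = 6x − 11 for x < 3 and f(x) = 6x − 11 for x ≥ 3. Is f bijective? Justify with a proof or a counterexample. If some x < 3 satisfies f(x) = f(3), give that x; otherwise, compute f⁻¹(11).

11/3

Both pieces are strictly increasing (slopes 6 and 6), so each is injective on its own interval.
The left piece maps (−∞, 3) onto (−∞, 7); the right piece maps [3, ∞) onto [7, ∞).
Since 7 = 7, the images partition ℝ: f is injective and surjective, hence bijective.
Because the two images are disjoint, no x < 3 has f(x) = f(3), so we compute f⁻¹(11): 11 lies in [7, ∞), so solve 6x − 11 = 11: x = (11 + 11)/6 = 11/3.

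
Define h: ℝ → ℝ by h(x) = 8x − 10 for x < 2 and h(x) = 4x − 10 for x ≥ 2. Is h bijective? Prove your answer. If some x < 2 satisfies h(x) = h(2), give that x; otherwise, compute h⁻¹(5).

Both pieces are strictly increasing (slopes 8 and 4), so each is injective on its own interval.
The left piece maps (−∞, 2) onto (−∞, 6); the right piece maps [2, ∞) onto [−2, ∞).
These images overlap. In particular h(2) = −2 (right piece), and solving 8x − 10 = −2 on the left piece gives x = 1 < 2.
So h(1) = h(2) with 1 ≠ 2, and h is not injective, hence not bijective. This x = 1 is the requested value below 2.

1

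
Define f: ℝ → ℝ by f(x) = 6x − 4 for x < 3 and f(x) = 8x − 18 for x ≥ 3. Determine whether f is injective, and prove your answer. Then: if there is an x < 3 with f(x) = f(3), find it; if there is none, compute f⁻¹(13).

5/3

Both pieces are strictly increasing (slopes 6 and 8), so each is injective on its own interval.
The left piece maps (−∞, 3) onto (−∞, 14); the right piece maps [3, ∞) onto [6, ∞).
These images overlap. In particular f(3) = 6 (right piece), and solving 6x − 4 = 6 on the left piece gives x = 5/3 < 3.
So f(5/3) = f(3) with 5/3 ≠ 3, and f is not injective. This x = 5/3 is the requested value below 3.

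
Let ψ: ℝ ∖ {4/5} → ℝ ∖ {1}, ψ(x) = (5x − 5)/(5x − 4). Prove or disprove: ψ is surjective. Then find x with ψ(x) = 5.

For any y ≠ 1, solving y(5x − 4) = 5x − 5 for x gives a well-defined x ≠ 4/5. So ψ is surjective.
Solving ψ(x) = 5: cross-multiplying gives 5x − 5 = 5(5x − 4), which rearranges to −20x = −15, so x = 3/4.

3/4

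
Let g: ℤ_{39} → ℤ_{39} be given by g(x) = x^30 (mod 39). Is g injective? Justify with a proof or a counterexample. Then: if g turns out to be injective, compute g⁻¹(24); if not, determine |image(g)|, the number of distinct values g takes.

6

g(1) = 1^30 = 1.
g(4): Repeated squaring mod 39: 4^1 ≡ 4, 4^2 ≡ 4² = 16, 4^4 ≡ 16² = 256 ≡ 22, 4^8 ≡ 22² = 484 ≡ 16, 4^16 ≡ 16² = 256 ≡ 22. Since 30 = 16 + 8 + 4 + 2, 4^30 ≡ 22·16·22·16: 22·16 = 352 ≡ 1, then 1·22 = 22, then 22·16 = 352 ≡ 1. So 4^30 ≡ 1 (mod 39).
So g(1) = g(4) = 1 while 1 ≠ 4, hence g is not injective.
Since g is not injective, we determine |image(g)|. Computing x^30 mod 39 for each x (by repeated squaring, reducing mod 39 at every step), the values g(0), g(1), …, g(38) are: 0, 1, 25, 27, 1, 25, 12, 25, 25, 27, 1, 25, 27, 13, 1, 12, 1, 1, 12, 25, 25, 12, 1, 1, 12, 1, 13, 27, 25, 1, 27, 25, 25, 12, 25, 1, 27, 25, 1.
The distinct values are {0, 1, 12, 13, 25, 27}; there are 6 of them.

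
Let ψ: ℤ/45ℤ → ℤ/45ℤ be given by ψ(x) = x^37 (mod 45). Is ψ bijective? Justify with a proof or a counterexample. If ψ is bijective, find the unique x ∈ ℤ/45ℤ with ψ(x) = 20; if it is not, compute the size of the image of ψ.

ψ(0) = 0^37 = 0.
ψ(15): Repeated squaring mod 45: 15^1 ≡ 15, 15^2 ≡ 15² = 225 ≡ 0, 15^4 ≡ 0² = 0, 15^8 ≡ 0² = 0, 15^16 ≡ 0² = 0, 15^32 ≡ 0² = 0. Since 37 = 32 + 4 + 1, 15^37 ≡ 0·0·15: 0·0 = 0, then 0·15 = 0. So 15^37 ≡ 0 (mod 45).
So ψ(0) = ψ(15) = 0 while 0 ≠ 15, hence ψ is not injective, hence not bijective.
Since ψ is not bijective, we determine |image(ψ)|. Computing x^37 mod 45 for each x (by repeated squaring, reducing mod 45 at every step), the values ψ(0), ψ(1), …, ψ(44) are: 0, 1, 2, 18, 4, 5, 36, 7, 8, 9, 10, 11, 27, 13, 14, 0, 16, 17, 18, 19, 20, 36, 22, 23, 9, 25, 26, 27, 28, 29, 0, 31, 32, 18, 34, 35, 36, 37, 38, 9, 40, 41, 27, 43, 44.
The distinct values are {0, 1, 2, 4, 5, 7, 8, 9, 10, 11, 13, 14, 16, 17, 18, 19, 20, 22, 23, 25, 26, 27, 28, 29, 31, 32, 34, 35, 36, 37, 38, 40, 41, 43, 44}; there are 35 of them.

35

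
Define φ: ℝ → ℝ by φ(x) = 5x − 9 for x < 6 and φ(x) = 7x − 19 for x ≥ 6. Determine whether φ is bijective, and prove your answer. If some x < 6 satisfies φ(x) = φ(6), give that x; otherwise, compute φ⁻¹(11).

4

Both pieces are strictly increasing (slopes 5 and 7), so each is injective on its own interval.
The left piece maps (−∞, 6) onto (−∞, 21); the right piece maps [6, ∞) onto [23, ∞).
The images leave a gap (21 has no preimage), so φ is not surjective, hence not bijective.
Because the two images are disjoint, no x < 6 has φ(x) = φ(6), so we compute φ⁻¹(11): 11 lies in (−∞, 21), so solve 5x − 9 = 11: x = (11 + 9)/5 = 4.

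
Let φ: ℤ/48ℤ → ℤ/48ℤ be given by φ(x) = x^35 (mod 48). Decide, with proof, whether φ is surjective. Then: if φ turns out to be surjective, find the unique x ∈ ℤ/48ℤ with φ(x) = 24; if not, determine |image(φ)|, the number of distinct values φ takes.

φ(0) = 0^35 = 0.
φ(6): Repeated squaring mod 48: 6^1 ≡ 6, 6^2 ≡ 6² = 36, 6^4 ≡ 36² = 1296 ≡ 0, 6^8 ≡ 0² = 0, 6^16 ≡ 0² = 0, 6^32 ≡ 0² = 0. Since 35 = 32 + 2 + 1, 6^35 ≡ 0·36·6: 0·36 = 0, then 0·6 = 0. So 6^35 ≡ 0 (mod 48).
So φ(0) = φ(6) = 0 while 0 ≠ 6, therefore φ is not injective.
A non-injective map from the 48-element set ℤ/48ℤ to itself takes at most 47 distinct values, so it cannot be surjective. Hence φ is not surjective.
Since φ is not surjective, we determine |image(φ)|. Computing x^35 mod 48 for each x (by repeated squaring, reducing mod 48 at every step), the values φ(0), φ(1), …, φ(47) are: 0, 1, 32, 27, 16, 29, 0, 7, 32, 9, 16, 35, 0, 37, 32, 15, 16, 17, 0, 43, 32, 45, 16, 23, 0, 25, 32, 3, 16, 5, 0, 31, 32, 33, 16, 11, 0, 13, 32, 39, 16, 41, 0, 19, 32, 21, 16, 47.
The distinct values are {0, 1, 3, 5, 7, 9, 11, 13, 15, 16, 17, 19, 21, 23, 25, 27, 29, 31, 32, 33, 35, 37, 39, 41, 43, 45, 47}; there are 27 of them.

27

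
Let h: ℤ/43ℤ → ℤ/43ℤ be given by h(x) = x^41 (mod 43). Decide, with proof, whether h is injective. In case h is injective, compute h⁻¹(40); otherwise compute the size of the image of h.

14

Since 43 is prime, the nonzero elements of ℤ/43ℤ form a cyclic group of order 42.
As gcd(41, 42) = 1, raising to the 41st power is a bijection on this group: if s^41 ≡ t^41 then (st^{−1})^41 = 1, and the only element of order dividing gcd(41, 42) = 1 is 1, so s = t.
With h(0) = 0 this makes h injective on all of ℤ/43ℤ, hence bijective (finite equal-size domain and codomain). In particular h is injective.
Since h is injective, we find the preimage of 40. The inverse of x ↦ x^41 on (ℤ/43ℤ)^× is x ↦ x^41, because 41·41 = 1681 = 40·42 + 1 ≡ 1 (mod 42) and x^{42} = 1 for x ≠ 0 (Fermat). So h⁻¹(40) = 40^41 mod 43.
Repeated squaring mod 43: 40^1 ≡ 40, 40^2 ≡ 40² = 1600 ≡ 9, 40^4 ≡ 9² = 81 ≡ 38, 40^8 ≡ 38² = 1444 ≡ 25, 40^16 ≡ 25² = 625 ≡ 23, 40^32 ≡ 23² = 529 ≡ 13. Since 41 = 32 + 8 + 1, 40^41 ≡ 13·25·40: 13·25 = 325 ≡ 24, then 24·40 = 960 ≡ 14. So 40^41 ≡ 14 (mod 43).
Hence h⁻¹(40) = 14.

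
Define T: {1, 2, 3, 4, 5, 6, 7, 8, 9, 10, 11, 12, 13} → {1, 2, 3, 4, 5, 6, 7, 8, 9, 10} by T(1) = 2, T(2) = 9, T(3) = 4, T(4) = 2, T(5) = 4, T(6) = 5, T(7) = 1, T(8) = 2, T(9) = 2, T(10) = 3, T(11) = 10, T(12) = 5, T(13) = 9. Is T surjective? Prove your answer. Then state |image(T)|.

No element maps to 6, so T is not surjective.
The image of T is {1, 2, 3, 4, 5, 9, 10}, which has 7 elements.

7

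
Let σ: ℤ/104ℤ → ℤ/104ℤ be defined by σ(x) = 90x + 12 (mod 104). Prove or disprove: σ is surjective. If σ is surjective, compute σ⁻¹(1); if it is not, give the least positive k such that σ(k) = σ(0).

52

By definition, σ is surjective if every y in the codomain equals σ(x) for some x in the domain.
Since gcd(90, 104) = 2, we have 90x ≡ 0 (mod 2) for all x, so σ(x) ≡ 0 (mod 2).
But 1 ≢ 0 (mod 2), so 1 ∈ ℤ/104ℤ has no preimage. So σ is not surjective.
Since σ is not surjective, we find the least positive k with σ(k) = σ(0): this means 90k ≡ 0 (mod 104), i.e. 104 ∣ 90k. Since gcd(90, 104) = 2, dividing through by 2 this holds exactly when 52 ∣ 45k, and as gcd(45, 52) = 1, exactly when 52 ∣ k.
The smallest positive such k is 52.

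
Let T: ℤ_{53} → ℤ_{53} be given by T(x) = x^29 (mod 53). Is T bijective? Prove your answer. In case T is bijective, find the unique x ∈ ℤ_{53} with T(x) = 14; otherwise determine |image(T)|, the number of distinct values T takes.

Since 53 is prime, the nonzero elements of ℤ_{53} form a cyclic group of order 52.
As gcd(29, 52) = 1, raising to the 29th power is a bijection on this group: if a^29 ≡ b^29 then (ab^{−1})^29 = 1, and the only element of order dividing gcd(29, 52) = 1 is 1, so a = b.
With T(0) = 0 this makes T injective on all of ℤ_{53}, hence bijective (finite equal-size domain and codomain). In particular T is bijective.
Since T is bijective, we find the preimage of 14. The inverse of x ↦ x^29 on (ℤ_{53})^× is x ↦ x^9, because 29·9 = 261 = 5·52 + 1 ≡ 1 (mod 52) and x^{52} = 1 for x ≠ 0 (Fermat). So T⁻¹(14) = 14^9 mod 53.
Repeated squaring mod 53: 14^1 ≡ 14, 14^2 ≡ 14² = 196 ≡ 37, 14^4 ≡ 37² = 1369 ≡ 44, 14^8 ≡ 44² = 1936 ≡ 28. Since 9 = 8 + 1, 14^9 ≡ 28·14: 28·14 = 392 ≡ 21. So 14^9 ≡ 21 (mod 53).
Hence T⁻¹(14) = 21.

21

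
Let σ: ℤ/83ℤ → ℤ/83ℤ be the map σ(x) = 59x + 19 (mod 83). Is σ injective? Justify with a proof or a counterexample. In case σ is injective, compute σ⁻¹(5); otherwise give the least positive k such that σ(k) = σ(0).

49

If σ(a) = σ(b), then 59a ≡ 59b (mod 83). Because gcd(59, 83) = 1, we may cancel 59 to get a ≡ b (mod 83).
Hence σ is injective.
We now compute 59⁻¹ mod 83 explicitly. Euclid's algorithm: 83 = 1·59 + 24, 59 = 2·24 + 11, 24 = 2·11 + 2, 11 = 5·2 + 1; back-substituting gives 1 = 38·59 − 27·83, so 59⁻¹ ≡ 38 (mod 83).
Since σ is injective, we compute σ⁻¹(5): solve 59x + 19 ≡ 5 (mod 83), i.e. 59x ≡ 69 (mod 83).
Multiplying by 59⁻¹ = 38 gives x ≡ 38·69 = 2622 = 31·83 + 49 ≡ 49 (mod 83).
Check: σ(49) = 59·49 + 19 = 2910 = 35·83 + 5 ≡ 5 (mod 83).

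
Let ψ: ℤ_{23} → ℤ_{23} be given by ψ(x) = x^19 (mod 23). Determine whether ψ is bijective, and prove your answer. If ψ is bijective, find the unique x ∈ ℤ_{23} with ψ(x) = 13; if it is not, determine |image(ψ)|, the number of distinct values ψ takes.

Since 23 is prime, the nonzero elements of ℤ_{23} form a cyclic group of order 22.
As gcd(19, 22) = 1, raising to the 19th power is a bijection on this group: if u^19 ≡ v^19 then (uv^{−1})^19 = 1, and the only element of order dividing gcd(19, 22) = 1 is 1, so u = v.
With ψ(0) = 0 this makes ψ injective on all of ℤ_{23}, hence bijective (finite equal-size domain and codomain). In particular ψ is bijective.
Since ψ is bijective, we find the preimage of 13. The inverse of x ↦ x^19 on (ℤ_{23})^× is x ↦ x^7, because 19·7 = 133 = 6·22 + 1 ≡ 1 (mod 22) and x^{22} = 1 for x ≠ 0 (Fermat). So ψ⁻¹(13) = 13^7 mod 23.
Repeated squaring mod 23: 13^1 ≡ 13, 13^2 ≡ 13² = 169 ≡ 8, 13^4 ≡ 8² = 64 ≡ 18. Since 7 = 4 + 2 + 1, 13^7 ≡ 18·8·13: 18·8 = 144 ≡ 6, then 6·13 = 78 ≡ 9. So 13^7 ≡ 9 (mod 23).
Hence ψ⁻¹(13) = 9.

9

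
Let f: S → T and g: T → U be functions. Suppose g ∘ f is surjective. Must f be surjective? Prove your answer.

not surjective

No. Take S = {0, 1}, T = {0, 1, 2, 3}, U = {0}, f(a) = 0 for every a ∈ S, and g(b) = 0 for every b ∈ T.
Then g ∘ f is surjective onto {0}, but 3 ∈ T has no preimage under f, so f is not surjective.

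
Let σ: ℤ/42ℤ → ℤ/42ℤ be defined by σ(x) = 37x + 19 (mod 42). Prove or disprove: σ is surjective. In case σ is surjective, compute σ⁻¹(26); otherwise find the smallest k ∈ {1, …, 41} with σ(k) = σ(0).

7

By definition, surjectivity means every element of the codomain has a preimage under σ.
Since gcd(37, 42) = 1, 37 is invertible modulo 42. Euclid's algorithm: 42 = 1·37 + 5, 37 = 7·5 + 2, 5 = 2·2 + 1; back-substituting gives 1 = 25·37 − 22·42, so 37⁻¹ ≡ 25 (mod 42).
For any y ∈ ℤ/42ℤ, x = 25(y − 19) mod 42 satisfies σ(x) = 37·25(y − 19) + 19 ≡ y (since 37·25 ≡ 1 mod 42). So every y has a preimage.
So σ is surjective.
Since σ is surjective, we find σ⁻¹(26): we need 37x ≡ 26 − 19 ≡ 7 (mod 42). Using 37⁻¹ = 25: x ≡ 25·7 = 175 = 4·42 + 7, so x = 7.
Check: σ(7) = 37·7 + 19 = 278 = 6·42 + 26 ≡ 26 (mod 42).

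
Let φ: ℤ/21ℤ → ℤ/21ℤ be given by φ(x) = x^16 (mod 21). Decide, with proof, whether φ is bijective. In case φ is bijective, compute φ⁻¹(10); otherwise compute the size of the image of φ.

8

φ(2): Repeated squaring mod 21: 2^1 ≡ 2, 2^2 ≡ 2² = 4, 2^4 ≡ 4² = 16, 2^8 ≡ 16² = 256 ≡ 4, 2^16 ≡ 4² = 16. So 2^16 ≡ 16 (mod 21).
φ(5): Repeated squaring mod 21: 5^1 ≡ 5, 5^2 ≡ 5² = 25 ≡ 4, 5^4 ≡ 4² = 16, 5^8 ≡ 16² = 256 ≡ 4, 5^16 ≡ 4² = 16. So 5^16 ≡ 16 (mod 21).
So φ(2) = φ(5) = 16 while 2 ≠ 5, thus φ is not injective, hence not bijective.
Since φ is not bijective, we determine |image(φ)|. Computing x^16 mod 21 for each x (by repeated squaring, reducing mod 21 at every step), the values φ(0), φ(1), …, φ(20) are: 0, 1, 16, 18, 4, 16, 15, 7, 1, 9, 4, 4, 9, 1, 7, 15, 16, 4, 18, 16, 1.
The distinct values are {0, 1, 4, 7, 9, 15, 16, 18}; there are 8 of them.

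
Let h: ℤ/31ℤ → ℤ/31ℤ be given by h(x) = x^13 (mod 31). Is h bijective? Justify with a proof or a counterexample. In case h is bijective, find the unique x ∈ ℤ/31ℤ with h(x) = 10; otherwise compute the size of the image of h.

20

Since 31 is prime, the nonzero elements of ℤ/31ℤ form a cyclic group of order 30.
As gcd(13, 30) = 1, raising to the 13th power is a bijection on this group: if s^13 ≡ t^13 then (st^{−1})^13 = 1, and the only element of order dividing gcd(13, 30) = 1 is 1, so s = t.
With h(0) = 0 this makes h injective on all of ℤ/31ℤ, hence bijective (finite equal-size domain and codomain). In particular h is bijective.
Since h is bijective, we find the preimage of 10. The inverse of x ↦ x^13 on (ℤ/31ℤ)^× is x ↦ x^7, because 13·7 = 91 = 3·30 + 1 ≡ 1 (mod 30) and x^{30} = 1 for x ≠ 0 (Fermat). So h⁻¹(10) = 10^7 mod 31.
Repeated squaring mod 31: 10^1 ≡ 10, 10^2 ≡ 10² = 100 ≡ 7, 10^4 ≡ 7² = 49 ≡ 18. Since 7 = 4 + 2 + 1, 10^7 ≡ 18·7·10: 18·7 = 126 ≡ 2, then 2·10 = 20. So 10^7 ≡ 20 (mod 31).
Hence h⁻¹(10) = 20.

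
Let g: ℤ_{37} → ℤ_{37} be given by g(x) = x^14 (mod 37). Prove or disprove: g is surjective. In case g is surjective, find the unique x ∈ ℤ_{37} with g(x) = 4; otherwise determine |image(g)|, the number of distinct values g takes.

19

g(18): Repeated squaring mod 37: 18^1 ≡ 18, 18^2 ≡ 18² = 324 ≡ 28, 18^4 ≡ 28² = 784 ≡ 7, 18^8 ≡ 7² = 49 ≡ 12. Since 14 = 8 + 4 + 2, 18^14 ≡ 12·7·28: 12·7 = 84 ≡ 10, then 10·28 = 280 ≡ 21. So 18^14 ≡ 21 (mod 37).
g(19): Repeated squaring mod 37: 19^1 ≡ 19, 19^2 ≡ 19² = 361 ≡ 28, 19^4 ≡ 28² = 784 ≡ 7, 19^8 ≡ 7² = 49 ≡ 12. Since 14 = 8 + 4 + 2, 19^14 ≡ 12·7·28: 12·7 = 84 ≡ 10, then 10·28 = 280 ≡ 21. So 19^14 ≡ 21 (mod 37).
So g(18) = g(19) = 21 while 18 ≠ 19, thus g is not injective.
A non-injective map from the 37-element set ℤ_{37} to itself takes at most 36 distinct values, so it cannot be surjective. Thus g is not surjective.
Since g is not surjective, we determine |image(g)|. Computing x^14 mod 37 for each x (by repeated squaring, reducing mod 37 at every step), the values g(0), g(1), …, g(36) are: 0, 1, 30, 16, 12, 28, 36, 9, 27, 34, 26, 10, 7, 25, 11, 4, 33, 3, 21, 21, 3, 33, 4, 11, 25, 7, 10, 26, 34, 27, 9, 36, 28, 12, 16, 30, 1.
The distinct values are {0, 1, 3, 4, 7, 9, 10, 11, 12, 16, 21, 25, 26, 27, 28, 30, 33, 34, 36}; there are 19 of them.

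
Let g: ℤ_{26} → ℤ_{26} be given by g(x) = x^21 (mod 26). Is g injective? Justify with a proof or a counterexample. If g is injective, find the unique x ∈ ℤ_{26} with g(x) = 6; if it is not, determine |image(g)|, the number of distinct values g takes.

10

g(1) = 1^21 = 1.
g(3): Repeated squaring mod 26: 3^1 ≡ 3, 3^2 ≡ 3² = 9, 3^4 ≡ 9² = 81 ≡ 3, 3^8 ≡ 3² = 9, 3^16 ≡ 9² = 81 ≡ 3. Since 21 = 16 + 4 + 1, 3^21 ≡ 3·3·3: 3·3 = 9, then 9·3 = 27 ≡ 1. So 3^21 ≡ 1 (mod 26).
So g(1) = g(3) = 1 while 1 ≠ 3, hence g is not injective.
Since g is not injective, we determine |image(g)|. Computing x^21 mod 26 for each x (by repeated squaring, reducing mod 26 at every step), the values g(0), g(1), …, g(25) are: 0, 1, 18, 1, 12, 5, 18, 21, 8, 1, 12, 21, 12, 13, 14, 5, 14, 25, 18, 5, 8, 21, 14, 25, 8, 25.
The distinct values are {0, 1, 5, 8, 12, 13, 14, 18, 21, 25}; there are 10 of them.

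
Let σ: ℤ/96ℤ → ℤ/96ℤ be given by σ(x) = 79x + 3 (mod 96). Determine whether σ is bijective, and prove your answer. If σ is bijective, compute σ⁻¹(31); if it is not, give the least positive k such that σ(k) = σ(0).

4

Suppose σ(a) = σ(b) in ℤ/96ℤ. Then 79a + 3 ≡ 79b + 3 (mod 96), hence 79(a − b) ≡ 0 (mod 96).
Since gcd(79, 96) = 1, 79 is invertible modulo 96, therefore a − b ≡ 0 (mod 96), i.e. a = b.
We now compute 79⁻¹ mod 96 explicitly. Euclid's algorithm: 96 = 1·79 + 17, 79 = 4·17 + 11, 17 = 1·11 + 6, 11 = 1·6 + 5, 6 = 1·5 + 1; back-substituting gives 1 = 79·79 − 65·96, so 79⁻¹ ≡ 79 (mod 96).
Then y ↦ 79(y − 3) is a two-sided inverse to σ, so every y ∈ ℤ/96ℤ has a preimage.
Thus σ is bijective.
Since σ is bijective, we compute σ⁻¹(31): solve 79x + 3 ≡ 31 (mod 96), i.e. 79x ≡ 28 (mod 96).
Multiplying by 79⁻¹ = 79 gives x ≡ 79·28 = 2212 = 23·96 + 4 ≡ 4 (mod 96).
Check: σ(4) = 79·4 + 3 = 319 = 3·96 + 31 ≡ 31 (mod 96).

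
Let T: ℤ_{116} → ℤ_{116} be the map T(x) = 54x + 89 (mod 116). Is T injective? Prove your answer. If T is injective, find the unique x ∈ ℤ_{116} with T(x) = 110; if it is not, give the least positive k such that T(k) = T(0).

58

Recall that T is injective if T(s) = T(t) implies s = t.
We have gcd(54, 116) = 2 > 1. Taking s = 0 and t = 58: T(0) = 89 and T(58) = 54·58 + 89 = 3221 ≡ 89 (mod 116).
So T(0) = T(58) while 0 ≠ 58, therefore T is not injective.
Since T is not injective, we find the least positive k with T(k) = T(0): this means 54k ≡ 0 (mod 116), i.e. 116 ∣ 54k. Since gcd(54, 116) = 2, dividing through by 2 this holds exactly when 58 ∣ 27k, and as gcd(27, 58) = 1, exactly when 58 ∣ k.
The smallest positive such k is 58.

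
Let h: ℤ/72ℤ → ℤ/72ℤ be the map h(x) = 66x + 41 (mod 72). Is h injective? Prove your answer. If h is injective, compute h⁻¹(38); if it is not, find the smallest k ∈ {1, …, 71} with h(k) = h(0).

12

We have gcd(66, 72) = 6 > 1. Taking x_1 = 0 and x_2 = 12: h(0) = 41 and h(12) = 66·12 + 41 = 833 ≡ 41 (mod 72).
So h(0) = h(12) while 0 ≠ 12, therefore h is not injective.
Since h is not injective, we find the least positive k with h(k) = h(0): this means 66k ≡ 0 (mod 72), i.e. 72 ∣ 66k. Since gcd(66, 72) = 6, dividing through by 6 this holds exactly when 12 ∣ 11k, and as gcd(11, 12) = 1, exactly when 12 ∣ k.
The smallest positive such k is 12.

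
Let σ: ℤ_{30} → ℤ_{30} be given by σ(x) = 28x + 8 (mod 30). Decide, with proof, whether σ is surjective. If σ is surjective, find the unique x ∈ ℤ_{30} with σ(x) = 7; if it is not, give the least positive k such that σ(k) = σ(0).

Recall that surjectivity means every element of the codomain has a preimage under σ.
Since gcd(28, 30) = 2, we have 28x ≡ 0 (mod 2) for all x, so σ(x) ≡ 0 (mod 2).
But 1 ≢ 0 (mod 2), so 1 ∈ ℤ_{30} has no preimage. So σ is not surjective.
Since σ is not surjective, we find the least positive k with σ(k) = σ(0): this means 28k ≡ 0 (mod 30), i.e. 30 ∣ 28k. Since gcd(28, 30) = 2, dividing through by 2 this holds exactly when 15 ∣ 14k, and as gcd(14, 15) = 1, exactly when 15 ∣ k.
The smallest positive such k is 15.

15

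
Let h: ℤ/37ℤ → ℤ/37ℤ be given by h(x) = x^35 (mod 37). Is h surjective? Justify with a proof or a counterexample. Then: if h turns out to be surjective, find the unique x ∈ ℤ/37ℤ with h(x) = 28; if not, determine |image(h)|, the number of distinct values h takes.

4

Since 37 is prime, the nonzero elements of ℤ/37ℤ form a cyclic group of order 36.
As gcd(35, 36) = 1, raising to the 35th power is a bijection on this group: if s^35 ≡ t^35 then (st^{−1})^35 = 1, and the only element of order dividing gcd(35, 36) = 1 is 1, so s = t.
With h(0) = 0 this makes h injective on all of ℤ/37ℤ, hence bijective (finite equal-size domain and codomain). In particular h is surjective.
Since h is surjective, we find the preimage of 28. The inverse of x ↦ x^35 on (ℤ/37ℤ)^× is x ↦ x^35, because 35·35 = 1225 = 34·36 + 1 ≡ 1 (mod 36) and x^{36} = 1 for x ≠ 0 (Fermat). So h⁻¹(28) = 28^35 mod 37.
Repeated squaring mod 37: 28^1 ≡ 28, 28^2 ≡ 28² = 784 ≡ 7, 28^4 ≡ 7² = 49 ≡ 12, 28^8 ≡ 12² = 144 ≡ 33, 28^16 ≡ 33² = 1089 ≡ 16, 28^32 ≡ 16² = 256 ≡ 34. Since 35 = 32 + 2 + 1, 28^35 ≡ 34·7·28: 34·7 = 238 ≡ 16, then 16·28 = 448 ≡ 4. So 28^35 ≡ 4 (mod 37).
Hence h⁻¹(28) = 4.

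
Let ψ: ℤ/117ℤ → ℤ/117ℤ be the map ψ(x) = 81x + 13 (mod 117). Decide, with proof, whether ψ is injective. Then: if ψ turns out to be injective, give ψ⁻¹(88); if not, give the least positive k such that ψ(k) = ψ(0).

13

Recall that injectivity means: for all u, v in the domain, ψ(u) = ψ(v) implies u = v.
We have gcd(81, 117) = 9 > 1. Taking u = 0 and v = 13: ψ(0) = 13 and ψ(13) = 81·13 + 13 = 1066 ≡ 13 (mod 117).
So ψ(0) = ψ(13) while 0 ≠ 13, hence ψ is not injective.
Since ψ is not injective, we find the least positive k with ψ(k) = ψ(0): this means 81k ≡ 0 (mod 117), i.e. 117 ∣ 81k. Since gcd(81, 117) = 9, dividing through by 9 this holds exactly when 13 ∣ 9k, and as gcd(9, 13) = 1, exactly when 13 ∣ k.
The smallest positive such k is 13.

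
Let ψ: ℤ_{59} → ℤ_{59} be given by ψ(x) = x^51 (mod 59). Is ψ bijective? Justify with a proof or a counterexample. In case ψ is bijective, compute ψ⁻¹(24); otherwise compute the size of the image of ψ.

40

Since 59 is prime, the nonzero elements of ℤ_{59} form a cyclic group of order 58.
As gcd(51, 58) = 1, raising to the 51st power is a bijection on this group: if x_1^51 ≡ x_2^51 then (x_1x_2^{−1})^51 = 1, and the only element of order dividing gcd(51, 58) = 1 is 1, so x_1 = x_2.
With ψ(0) = 0 this makes ψ injective on all of ℤ_{59}, hence bijective (finite equal-size domain and codomain). In particular ψ is bijective.
Since ψ is bijective, we find the preimage of 24. The inverse of x ↦ x^51 on (ℤ_{59})^× is x ↦ x^33, because 51·33 = 1683 = 29·58 + 1 ≡ 1 (mod 58) and x^{58} = 1 for x ≠ 0 (Fermat). So ψ⁻¹(24) = 24^33 mod 59.
Repeated squaring mod 59: 24^1 ≡ 24, 24^2 ≡ 24² = 576 ≡ 45, 24^4 ≡ 45² = 2025 ≡ 19, 24^8 ≡ 19² = 361 ≡ 7, 24^16 ≡ 7² = 49, 24^32 ≡ 49² = 2401 ≡ 41. Since 33 = 32 + 1, 24^33 ≡ 41·24: 41·24 = 984 ≡ 40. So 24^33 ≡ 40 (mod 59).
Hence ψ⁻¹(24) = 40.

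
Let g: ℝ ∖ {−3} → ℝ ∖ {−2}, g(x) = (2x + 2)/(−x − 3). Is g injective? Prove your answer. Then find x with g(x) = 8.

-13/5

Suppose g(x_1) = g(x_2). Cross-multiplying: (2x_1 + 2)(−x_2 − 3) = (2x_2 + 2)(−x_1 − 3).
Expanding both sides and cancelling the symmetric terms leaves −4·(x_1 − x_2) = 0. Since −4 ≠ 0, x_1 = x_2. So g is injective.
Solving g(x) = 8: cross-multiplying gives 2x + 2 = 8(−x − 3), which rearranges to 10x = −26, so x = −13/5.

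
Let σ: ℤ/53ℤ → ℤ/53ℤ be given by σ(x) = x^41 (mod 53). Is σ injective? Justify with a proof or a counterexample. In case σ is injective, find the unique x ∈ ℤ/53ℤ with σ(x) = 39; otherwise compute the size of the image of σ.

Since 53 is prime, the nonzero elements of ℤ/53ℤ form a cyclic group of order 52.
As gcd(41, 52) = 1, raising to the 41st power is a bijection on this group: if a^41 ≡ b^41 then (ab^{−1})^41 = 1, and the only element of order dividing gcd(41, 52) = 1 is 1, so a = b.
With σ(0) = 0 this makes σ injective on all of ℤ/53ℤ, hence bijective (finite equal-size domain and codomain). In particular σ is injective.
Since σ is injective, we find the preimage of 39. The inverse of x ↦ x^41 on (ℤ/53ℤ)^× is x ↦ x^33, because 41·33 = 1353 = 26·52 + 1 ≡ 1 (mod 52) and x^{52} = 1 for x ≠ 0 (Fermat). So σ⁻¹(39) = 39^33 mod 53.
Repeated squaring mod 53: 39^1 ≡ 39, 39^2 ≡ 39² = 1521 ≡ 37, 39^4 ≡ 37² = 1369 ≡ 44, 39^8 ≡ 44² = 1936 ≡ 28, 39^16 ≡ 28² = 784 ≡ 42, 39^32 ≡ 42² = 1764 ≡ 15. Since 33 = 32 + 1, 39^33 ≡ 15·39: 15·39 = 585 ≡ 2. So 39^33 ≡ 2 (mod 53).
Hence σ⁻¹(39) = 2.

2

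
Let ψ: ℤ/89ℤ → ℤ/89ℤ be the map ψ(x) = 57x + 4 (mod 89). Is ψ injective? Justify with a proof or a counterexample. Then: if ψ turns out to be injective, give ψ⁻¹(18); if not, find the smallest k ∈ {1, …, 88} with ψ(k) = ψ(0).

83

If ψ(u) = ψ(v), then 57u ≡ 57v (mod 89). Because gcd(57, 89) = 1, we may cancel 57 to get u ≡ v (mod 89).
So ψ is injective.
We now compute 57⁻¹ mod 89 explicitly. Euclid's algorithm: 89 = 1·57 + 32, 57 = 1·32 + 25, 32 = 1·25 + 7, 25 = 3·7 + 4, 7 = 1·4 + 3, 4 = 1·3 + 1; back-substituting gives 1 = 25·57 − 16·89, so 57⁻¹ ≡ 25 (mod 89).
Since ψ is injective, we compute ψ⁻¹(18): solve 57x + 4 ≡ 18 (mod 89), i.e. 57x ≡ 14 (mod 89).
Multiplying by 57⁻¹ = 25 gives x ≡ 25·14 = 350 = 3·89 + 83 ≡ 83 (mod 89).
Check: ψ(83) = 57·83 + 4 = 4735 = 53·89 + 18 ≡ 18 (mod 89).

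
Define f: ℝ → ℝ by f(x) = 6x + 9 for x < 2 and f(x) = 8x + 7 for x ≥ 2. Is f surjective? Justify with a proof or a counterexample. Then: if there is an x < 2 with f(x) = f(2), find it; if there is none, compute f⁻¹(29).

11/4

Both pieces are strictly increasing (slopes 6 and 8), so each is injective on its own interval.
The left piece maps (−∞, 2) onto (−∞, 21); the right piece maps [2, ∞) onto [23, ∞).
The union (−∞, 21) ∪ [23, ∞) omits the interval between 21 and 23; in particular 21 has no preimage. So f is not surjective.
Because the two images are disjoint, no x < 2 has f(x) = f(2), so we compute f⁻¹(29): 29 lies in [23, ∞), so solve 8x + 7 = 29: x = (29 − 7)/8 = 11/4.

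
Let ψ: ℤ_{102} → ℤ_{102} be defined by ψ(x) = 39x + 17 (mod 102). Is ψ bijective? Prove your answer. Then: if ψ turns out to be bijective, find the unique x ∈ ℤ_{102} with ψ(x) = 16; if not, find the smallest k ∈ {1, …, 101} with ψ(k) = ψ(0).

34

Recall that injectivity means: for all a, b in the domain, ψ(a) = ψ(b) implies a = b.
We have gcd(39, 102) = 3 > 1. Taking a = 0 and b = 34: ψ(0) = 17 and ψ(34) = 39·34 + 17 = 1343 ≡ 17 (mod 102).
So ψ(0) = ψ(34) while 0 ≠ 34, thus ψ is not injective, hence not bijective.
Since ψ is not bijective, we find the least positive k with ψ(k) = ψ(0): this means 39k ≡ 0 (mod 102), i.e. 102 ∣ 39k. Since gcd(39, 102) = 3, dividing through by 3 this holds exactly when 34 ∣ 13k, and as gcd(13, 34) = 1, exactly when 34 ∣ k.
The smallest positive such k is 34.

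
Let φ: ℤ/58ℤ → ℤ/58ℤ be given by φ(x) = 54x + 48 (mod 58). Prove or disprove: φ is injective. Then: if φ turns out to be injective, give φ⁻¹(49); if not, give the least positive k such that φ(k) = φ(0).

We have gcd(54, 58) = 2 > 1. Taking u = 0 and v = 29: φ(0) = 48 and φ(29) = 54·29 + 48 = 1614 ≡ 48 (mod 58).
So φ(0) = φ(29) while 0 ≠ 29, therefore φ is not injective.
Since φ is not injective, we find the least positive k with φ(k) = φ(0): this means 54k ≡ 0 (mod 58), i.e. 58 ∣ 54k. Since gcd(54, 58) = 2, dividing through by 2 this holds exactly when 29 ∣ 27k, and as gcd(27, 29) = 1, exactly when 29 ∣ k.
The smallest positive such k is 29.

29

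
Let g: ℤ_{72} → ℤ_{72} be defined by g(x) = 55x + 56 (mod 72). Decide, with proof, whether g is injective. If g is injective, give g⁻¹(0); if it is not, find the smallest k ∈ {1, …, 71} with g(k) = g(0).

16

Suppose g(u) = g(v) in ℤ_{72}. Then 55u + 56 ≡ 55v + 56 (mod 72), so 55(u − v) ≡ 0 (mod 72).
Since gcd(55, 72) = 1, 55 is invertible modulo 72, so u − v ≡ 0 (mod 72), i.e. u = v.
So g is injective.
We now compute 55⁻¹ mod 72 explicitly. Euclid's algorithm: 72 = 1·55 + 17, 55 = 3·17 + 4, 17 = 4·4 + 1; back-substituting gives 1 = 55·55 − 42·72, so 55⁻¹ ≡ 55 (mod 72).
Since g is injective, we find g⁻¹(0): we need 55x ≡ 0 − 56 ≡ 16 (mod 72). Using 55⁻¹ = 55: x ≡ 55·16 = 880 = 12·72 + 16, so x = 16.
Check: g(16) = 55·16 + 56 = 936 = 13·72 + 0 ≡ 0 (mod 72).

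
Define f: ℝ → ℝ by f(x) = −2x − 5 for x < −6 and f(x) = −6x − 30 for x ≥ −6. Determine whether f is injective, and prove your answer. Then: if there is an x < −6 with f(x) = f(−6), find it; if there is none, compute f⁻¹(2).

Both pieces are strictly decreasing (slopes −2 and −6), so each is injective on its own interval.
The left piece maps (−∞, −6) onto (7, ∞); the right piece maps [−6, ∞) onto (−∞, 6].
These images are disjoint, so no value is attained by both pieces. Thus f is injective.
Because the two images are disjoint, no x < −6 has f(x) = f(−6), so we compute f⁻¹(2): 2 lies in (−∞, 6], so solve −6x − 30 = 2: x = (2 + 30)/(−6) = −16/3.

-16/3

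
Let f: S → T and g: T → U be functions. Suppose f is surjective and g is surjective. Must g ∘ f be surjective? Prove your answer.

surjective

Let c ∈ U. Since g is surjective, there is b ∈ T with g(b) = c. Since f is surjective, there is a ∈ S with f(a) = b.
Then (g ∘ f)(a) = g(b) = c. Therefore g ∘ f is surjective.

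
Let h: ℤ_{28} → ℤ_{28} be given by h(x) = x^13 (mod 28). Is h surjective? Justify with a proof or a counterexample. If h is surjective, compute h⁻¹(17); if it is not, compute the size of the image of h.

21

h(0) = 0^13 = 0.
h(14): Repeated squaring mod 28: 14^1 ≡ 14, 14^2 ≡ 14² = 196 ≡ 0, 14^4 ≡ 0² = 0, 14^8 ≡ 0² = 0. Since 13 = 8 + 4 + 1, 14^13 ≡ 0·0·14: 0·0 = 0, then 0·14 = 0. So 14^13 ≡ 0 (mod 28).
So h(0) = h(14) = 0 while 0 ≠ 14, hence h is not injective.
A non-injective map from the 28-element set ℤ_{28} to itself takes at most 27 distinct values, so it cannot be surjective. Therefore h is not surjective.
Since h is not surjective, we determine |image(h)|. Computing x^13 mod 28 for each x (by repeated squaring, reducing mod 28 at every step), the values h(0), h(1), …, h(27) are: 0, 1, 16, 3, 4, 5, 20, 7, 8, 9, 24, 11, 12, 13, 0, 15, 16, 17, 4, 19, 20, 21, 8, 23, 24, 25, 12, 27.
The distinct values are {0, 1, 3, 4, 5, 7, 8, 9, 11, 12, 13, 15, 16, 17, 19, 20, 21, 23, 24, 25, 27}; there are 21 of them.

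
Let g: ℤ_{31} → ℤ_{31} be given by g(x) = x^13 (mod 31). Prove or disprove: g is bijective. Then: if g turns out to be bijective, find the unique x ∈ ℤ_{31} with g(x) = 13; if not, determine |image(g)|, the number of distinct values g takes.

Since 31 is prime, the nonzero elements of ℤ_{31} form a cyclic group of order 30.
As gcd(13, 30) = 1, raising to the 13th power is a bijection on this group: if u^13 ≡ v^13 then (uv^{−1})^13 = 1, and the only element of order dividing gcd(13, 30) = 1 is 1, so u = v.
With g(0) = 0 this makes g injective on all of ℤ_{31}, hence bijective (finite equal-size domain and codomain). In particular g is bijective.
Since g is bijective, we find the preimage of 13. The inverse of x ↦ x^13 on (ℤ_{31})^× is x ↦ x^7, because 13·7 = 91 = 3·30 + 1 ≡ 1 (mod 30) and x^{30} = 1 for x ≠ 0 (Fermat). So g⁻¹(13) = 13^7 mod 31.
Repeated squaring mod 31: 13^1 ≡ 13, 13^2 ≡ 13² = 169 ≡ 14, 13^4 ≡ 14² = 196 ≡ 10. Since 7 = 4 + 2 + 1, 13^7 ≡ 10·14·13: 10·14 = 140 ≡ 16, then 16·13 = 208 ≡ 22. So 13^7 ≡ 22 (mod 31).
Hence g⁻¹(13) = 22.

22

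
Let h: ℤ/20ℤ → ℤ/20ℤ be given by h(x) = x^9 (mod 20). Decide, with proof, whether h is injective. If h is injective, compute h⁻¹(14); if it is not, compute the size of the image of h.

h(0) = 0^9 = 0.
h(10): Repeated squaring mod 20: 10^1 ≡ 10, 10^2 ≡ 10² = 100 ≡ 0, 10^4 ≡ 0² = 0, 10^8 ≡ 0² = 0. Since 9 = 8 + 1, 10^9 ≡ 0·10: 0·10 = 0. So 10^9 ≡ 0 (mod 20).
So h(0) = h(10) = 0 while 0 ≠ 10, hence h is not injective.
Since h is not injective, we determine |image(h)|. Computing x^9 mod 20 for each x (by repeated squaring, reducing mod 20 at every step), the values h(0), h(1), …, h(19) are: 0, 1, 12, 3, 4, 5, 16, 7, 8, 9, 0, 11, 12, 13, 4, 15, 16, 17, 8, 19.
The distinct values are {0, 1, 3, 4, 5, 7, 8, 9, 11, 12, 13, 15, 16, 17, 19}; there are 15 of them.

15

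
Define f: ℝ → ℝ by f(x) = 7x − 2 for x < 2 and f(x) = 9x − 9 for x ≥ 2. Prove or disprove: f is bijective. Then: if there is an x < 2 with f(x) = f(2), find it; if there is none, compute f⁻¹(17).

Both pieces are strictly increasing (slopes 7 and 9), so each is injective on its own interval.
The left piece maps (−∞, 2) onto (−∞, 12); the right piece maps [2, ∞) onto [9, ∞).
These images overlap. In particular f(2) = 9 (right piece), and solving 7x − 2 = 9 on the left piece gives x = 11/7 < 2.
So f(11/7) = f(2) with 11/7 ≠ 2, and f is not injective, hence not bijective. This x = 11/7 is the requested value below 2.

11/7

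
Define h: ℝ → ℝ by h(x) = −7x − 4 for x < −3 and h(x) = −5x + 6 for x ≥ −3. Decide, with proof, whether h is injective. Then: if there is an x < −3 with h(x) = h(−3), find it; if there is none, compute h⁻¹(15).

-25/7

Both pieces are strictly decreasing (slopes −7 and −5), so each is injective on its own interval.
The left piece maps (−∞, −3) onto (17, ∞); the right piece maps [−3, ∞) onto (−∞, 21].
These images overlap. In particular h(−3) = 21 (right piece), and solving −7x − 4 = 21 on the left piece gives x = −25/7 < −3.
So h(−25/7) = h(−3) with −25/7 ≠ −3, and h is not injective. This x = −25/7 is the requested value below −3.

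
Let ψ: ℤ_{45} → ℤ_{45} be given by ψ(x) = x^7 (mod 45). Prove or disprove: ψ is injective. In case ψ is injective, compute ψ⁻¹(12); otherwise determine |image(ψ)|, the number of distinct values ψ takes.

ψ(0) = 0^7 = 0.
ψ(15): Repeated squaring mod 45: 15^1 ≡ 15, 15^2 ≡ 15² = 225 ≡ 0, 15^4 ≡ 0² = 0. Since 7 = 4 + 2 + 1, 15^7 ≡ 0·0·15: 0·0 = 0, then 0·15 = 0. So 15^7 ≡ 0 (mod 45).
So ψ(0) = ψ(15) = 0 while 0 ≠ 15, thus ψ is not injective.
Since ψ is not injective, we determine |image(ψ)|. Computing x^7 mod 45 for each x (by repeated squaring, reducing mod 45 at every step), the values ψ(0), ψ(1), …, ψ(44) are: 0, 1, 38, 27, 4, 5, 36, 43, 17, 9, 10, 11, 18, 22, 14, 0, 16, 8, 27, 19, 20, 36, 13, 32, 9, 25, 26, 18, 37, 29, 0, 31, 23, 27, 34, 35, 36, 28, 2, 9, 40, 41, 18, 7, 44.
The distinct values are {0, 1, 2, 4, 5, 7, 8, 9, 10, 11, 13, 14, 16, 17, 18, 19, 20, 22, 23, 25, 26, 27, 28, 29, 31, 32, 34, 35, 36, 37, 38, 40, 41, 43, 44}; there are 35 of them.

35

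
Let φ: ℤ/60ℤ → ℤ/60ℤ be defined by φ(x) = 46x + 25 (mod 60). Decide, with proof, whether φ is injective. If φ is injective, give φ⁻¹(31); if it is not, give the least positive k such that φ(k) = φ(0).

30

We have gcd(46, 60) = 2 > 1. Taking a = 0 and b = 30: φ(0) = 25 and φ(30) = 46·30 + 25 = 1405 ≡ 25 (mod 60).
So φ(0) = φ(30) while 0 ≠ 30, so φ is not injective.
Since φ is not injective, we find the least positive k with φ(k) = φ(0): this means 46k ≡ 0 (mod 60), i.e. 60 ∣ 46k. Since gcd(46, 60) = 2, dividing through by 2 this holds exactly when 30 ∣ 23k, and as gcd(23, 30) = 1, exactly when 30 ∣ k.
The smallest positive such k is 30.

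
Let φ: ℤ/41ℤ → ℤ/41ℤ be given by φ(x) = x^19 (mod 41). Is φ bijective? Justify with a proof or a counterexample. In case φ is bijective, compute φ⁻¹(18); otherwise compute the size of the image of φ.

Since 41 is prime, the nonzero elements of ℤ/41ℤ form a cyclic group of order 40.
As gcd(19, 40) = 1, raising to the 19th power is a bijection on this group: if u^19 ≡ v^19 then (uv^{−1})^19 = 1, and the only element of order dividing gcd(19, 40) = 1 is 1, so u = v.
With φ(0) = 0 this makes φ injective on all of ℤ/41ℤ, hence bijective (finite equal-size domain and codomain). In particular φ is bijective.
Since φ is bijective, we find the preimage of 18. The inverse of x ↦ x^19 on (ℤ/41ℤ)^× is x ↦ x^19, because 19·19 = 361 = 9·40 + 1 ≡ 1 (mod 40) and x^{40} = 1 for x ≠ 0 (Fermat). So φ⁻¹(18) = 18^19 mod 41.
Repeated squaring mod 41: 18^1 ≡ 18, 18^2 ≡ 18² = 324 ≡ 37, 18^4 ≡ 37² = 1369 ≡ 16, 18^8 ≡ 16² = 256 ≡ 10, 18^16 ≡ 10² = 100 ≡ 18. Since 19 = 16 + 2 + 1, 18^19 ≡ 18·37·18: 18·37 = 666 ≡ 10, then 10·18 = 180 ≡ 16. So 18^19 ≡ 16 (mod 41).
Hence φ⁻¹(18) = 16.

16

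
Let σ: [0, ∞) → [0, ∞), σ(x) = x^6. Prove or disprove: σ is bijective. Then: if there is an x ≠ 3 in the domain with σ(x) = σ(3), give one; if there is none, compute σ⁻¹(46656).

6

On [0, ∞), x ↦ x^6 is strictly increasing (injective) and for any y ∈ [0, ∞) the 6th root y^{1/6} lies in [0, ∞) (surjective). So σ is bijective.
Since x ↦ x^6 is strictly increasing on [0, ∞), it is injective there, so no x ≠ 3 in the domain has σ(x) = σ(3). We therefore compute σ⁻¹(46656) = 46656^{1/6} = 6 (indeed 6^6 = 46656).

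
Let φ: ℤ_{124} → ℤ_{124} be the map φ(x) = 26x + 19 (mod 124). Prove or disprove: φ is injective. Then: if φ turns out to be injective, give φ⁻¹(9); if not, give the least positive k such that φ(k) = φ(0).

62

We have gcd(26, 124) = 2 > 1. Taking x_1 = 0 and x_2 = 62: φ(0) = 19 and φ(62) = 26·62 + 19 = 1631 ≡ 19 (mod 124).
So φ(0) = φ(62) while 0 ≠ 62, thus φ is not injective.
Since φ is not injective, we find the least positive k with φ(k) = φ(0): this means 26k ≡ 0 (mod 124), i.e. 124 ∣ 26k. Since gcd(26, 124) = 2, dividing through by 2 this holds exactly when 62 ∣ 13k, and as gcd(13, 62) = 1, exactly when 62 ∣ k.
The smallest positive such k is 62.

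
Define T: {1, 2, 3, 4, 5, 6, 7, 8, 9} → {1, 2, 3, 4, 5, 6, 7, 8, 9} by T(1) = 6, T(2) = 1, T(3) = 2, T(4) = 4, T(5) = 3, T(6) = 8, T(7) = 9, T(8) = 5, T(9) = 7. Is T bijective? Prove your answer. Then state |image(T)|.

9

The values 6, 1, 2, 4, 3, 8, 9, 5, 7 are a permutation of {1, 2, 3, 4, 5, 6, 7, 8, 9}: each element appears exactly once.
So T is injective and surjective, hence bijective.
The image of T is {1, 2, 3, 4, 5, 6, 7, 8, 9}, which has 9 elements.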